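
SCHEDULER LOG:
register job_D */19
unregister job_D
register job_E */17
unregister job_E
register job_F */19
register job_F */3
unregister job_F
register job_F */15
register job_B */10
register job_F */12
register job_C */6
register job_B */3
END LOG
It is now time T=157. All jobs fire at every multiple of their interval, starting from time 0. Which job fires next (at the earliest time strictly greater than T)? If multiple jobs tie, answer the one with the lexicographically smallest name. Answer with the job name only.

Answer: job_B

Derivation:
Op 1: register job_D */19 -> active={job_D:*/19}
Op 2: unregister job_D -> active={}
Op 3: register job_E */17 -> active={job_E:*/17}
Op 4: unregister job_E -> active={}
Op 5: register job_F */19 -> active={job_F:*/19}
Op 6: register job_F */3 -> active={job_F:*/3}
Op 7: unregister job_F -> active={}
Op 8: register job_F */15 -> active={job_F:*/15}
Op 9: register job_B */10 -> active={job_B:*/10, job_F:*/15}
Op 10: register job_F */12 -> active={job_B:*/10, job_F:*/12}
Op 11: register job_C */6 -> active={job_B:*/10, job_C:*/6, job_F:*/12}
Op 12: register job_B */3 -> active={job_B:*/3, job_C:*/6, job_F:*/12}
  job_B: interval 3, next fire after T=157 is 159
  job_C: interval 6, next fire after T=157 is 162
  job_F: interval 12, next fire after T=157 is 168
Earliest = 159, winner (lex tiebreak) = job_B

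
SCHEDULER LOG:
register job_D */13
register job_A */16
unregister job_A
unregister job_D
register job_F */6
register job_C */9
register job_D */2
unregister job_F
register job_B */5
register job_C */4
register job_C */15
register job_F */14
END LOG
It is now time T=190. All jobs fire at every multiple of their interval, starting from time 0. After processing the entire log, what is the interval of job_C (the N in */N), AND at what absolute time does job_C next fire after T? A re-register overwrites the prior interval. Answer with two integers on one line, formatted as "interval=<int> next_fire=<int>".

Op 1: register job_D */13 -> active={job_D:*/13}
Op 2: register job_A */16 -> active={job_A:*/16, job_D:*/13}
Op 3: unregister job_A -> active={job_D:*/13}
Op 4: unregister job_D -> active={}
Op 5: register job_F */6 -> active={job_F:*/6}
Op 6: register job_C */9 -> active={job_C:*/9, job_F:*/6}
Op 7: register job_D */2 -> active={job_C:*/9, job_D:*/2, job_F:*/6}
Op 8: unregister job_F -> active={job_C:*/9, job_D:*/2}
Op 9: register job_B */5 -> active={job_B:*/5, job_C:*/9, job_D:*/2}
Op 10: register job_C */4 -> active={job_B:*/5, job_C:*/4, job_D:*/2}
Op 11: register job_C */15 -> active={job_B:*/5, job_C:*/15, job_D:*/2}
Op 12: register job_F */14 -> active={job_B:*/5, job_C:*/15, job_D:*/2, job_F:*/14}
Final interval of job_C = 15
Next fire of job_C after T=190: (190//15+1)*15 = 195

Answer: interval=15 next_fire=195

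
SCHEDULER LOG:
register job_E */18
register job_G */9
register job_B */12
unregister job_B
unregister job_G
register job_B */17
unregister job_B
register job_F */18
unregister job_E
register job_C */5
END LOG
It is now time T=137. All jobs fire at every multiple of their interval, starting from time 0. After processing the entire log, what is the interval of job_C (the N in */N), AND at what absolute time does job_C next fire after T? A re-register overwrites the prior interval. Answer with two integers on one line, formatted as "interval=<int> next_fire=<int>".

Answer: interval=5 next_fire=140

Derivation:
Op 1: register job_E */18 -> active={job_E:*/18}
Op 2: register job_G */9 -> active={job_E:*/18, job_G:*/9}
Op 3: register job_B */12 -> active={job_B:*/12, job_E:*/18, job_G:*/9}
Op 4: unregister job_B -> active={job_E:*/18, job_G:*/9}
Op 5: unregister job_G -> active={job_E:*/18}
Op 6: register job_B */17 -> active={job_B:*/17, job_E:*/18}
Op 7: unregister job_B -> active={job_E:*/18}
Op 8: register job_F */18 -> active={job_E:*/18, job_F:*/18}
Op 9: unregister job_E -> active={job_F:*/18}
Op 10: register job_C */5 -> active={job_C:*/5, job_F:*/18}
Final interval of job_C = 5
Next fire of job_C after T=137: (137//5+1)*5 = 140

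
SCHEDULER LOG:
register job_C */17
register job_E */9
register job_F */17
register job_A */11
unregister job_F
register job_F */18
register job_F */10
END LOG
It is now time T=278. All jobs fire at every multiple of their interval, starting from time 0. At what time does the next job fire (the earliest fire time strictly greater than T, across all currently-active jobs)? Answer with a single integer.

Answer: 279

Derivation:
Op 1: register job_C */17 -> active={job_C:*/17}
Op 2: register job_E */9 -> active={job_C:*/17, job_E:*/9}
Op 3: register job_F */17 -> active={job_C:*/17, job_E:*/9, job_F:*/17}
Op 4: register job_A */11 -> active={job_A:*/11, job_C:*/17, job_E:*/9, job_F:*/17}
Op 5: unregister job_F -> active={job_A:*/11, job_C:*/17, job_E:*/9}
Op 6: register job_F */18 -> active={job_A:*/11, job_C:*/17, job_E:*/9, job_F:*/18}
Op 7: register job_F */10 -> active={job_A:*/11, job_C:*/17, job_E:*/9, job_F:*/10}
  job_A: interval 11, next fire after T=278 is 286
  job_C: interval 17, next fire after T=278 is 289
  job_E: interval 9, next fire after T=278 is 279
  job_F: interval 10, next fire after T=278 is 280
Earliest fire time = 279 (job job_E)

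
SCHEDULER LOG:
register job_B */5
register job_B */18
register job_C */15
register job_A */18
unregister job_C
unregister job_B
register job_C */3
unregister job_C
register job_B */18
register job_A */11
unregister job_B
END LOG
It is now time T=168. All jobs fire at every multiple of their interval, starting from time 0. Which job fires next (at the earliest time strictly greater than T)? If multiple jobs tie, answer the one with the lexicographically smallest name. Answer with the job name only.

Answer: job_A

Derivation:
Op 1: register job_B */5 -> active={job_B:*/5}
Op 2: register job_B */18 -> active={job_B:*/18}
Op 3: register job_C */15 -> active={job_B:*/18, job_C:*/15}
Op 4: register job_A */18 -> active={job_A:*/18, job_B:*/18, job_C:*/15}
Op 5: unregister job_C -> active={job_A:*/18, job_B:*/18}
Op 6: unregister job_B -> active={job_A:*/18}
Op 7: register job_C */3 -> active={job_A:*/18, job_C:*/3}
Op 8: unregister job_C -> active={job_A:*/18}
Op 9: register job_B */18 -> active={job_A:*/18, job_B:*/18}
Op 10: register job_A */11 -> active={job_A:*/11, job_B:*/18}
Op 11: unregister job_B -> active={job_A:*/11}
  job_A: interval 11, next fire after T=168 is 176
Earliest = 176, winner (lex tiebreak) = job_A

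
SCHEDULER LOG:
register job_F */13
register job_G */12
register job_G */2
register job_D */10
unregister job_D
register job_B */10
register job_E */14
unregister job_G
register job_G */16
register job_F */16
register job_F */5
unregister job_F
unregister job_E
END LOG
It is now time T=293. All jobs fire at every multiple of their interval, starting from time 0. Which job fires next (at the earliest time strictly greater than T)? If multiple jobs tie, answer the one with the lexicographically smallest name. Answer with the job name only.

Op 1: register job_F */13 -> active={job_F:*/13}
Op 2: register job_G */12 -> active={job_F:*/13, job_G:*/12}
Op 3: register job_G */2 -> active={job_F:*/13, job_G:*/2}
Op 4: register job_D */10 -> active={job_D:*/10, job_F:*/13, job_G:*/2}
Op 5: unregister job_D -> active={job_F:*/13, job_G:*/2}
Op 6: register job_B */10 -> active={job_B:*/10, job_F:*/13, job_G:*/2}
Op 7: register job_E */14 -> active={job_B:*/10, job_E:*/14, job_F:*/13, job_G:*/2}
Op 8: unregister job_G -> active={job_B:*/10, job_E:*/14, job_F:*/13}
Op 9: register job_G */16 -> active={job_B:*/10, job_E:*/14, job_F:*/13, job_G:*/16}
Op 10: register job_F */16 -> active={job_B:*/10, job_E:*/14, job_F:*/16, job_G:*/16}
Op 11: register job_F */5 -> active={job_B:*/10, job_E:*/14, job_F:*/5, job_G:*/16}
Op 12: unregister job_F -> active={job_B:*/10, job_E:*/14, job_G:*/16}
Op 13: unregister job_E -> active={job_B:*/10, job_G:*/16}
  job_B: interval 10, next fire after T=293 is 300
  job_G: interval 16, next fire after T=293 is 304
Earliest = 300, winner (lex tiebreak) = job_B

Answer: job_B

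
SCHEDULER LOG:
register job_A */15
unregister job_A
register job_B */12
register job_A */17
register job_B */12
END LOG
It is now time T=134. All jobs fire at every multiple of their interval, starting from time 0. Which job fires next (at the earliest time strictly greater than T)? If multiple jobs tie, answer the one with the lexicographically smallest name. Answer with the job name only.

Answer: job_A

Derivation:
Op 1: register job_A */15 -> active={job_A:*/15}
Op 2: unregister job_A -> active={}
Op 3: register job_B */12 -> active={job_B:*/12}
Op 4: register job_A */17 -> active={job_A:*/17, job_B:*/12}
Op 5: register job_B */12 -> active={job_A:*/17, job_B:*/12}
  job_A: interval 17, next fire after T=134 is 136
  job_B: interval 12, next fire after T=134 is 144
Earliest = 136, winner (lex tiebreak) = job_A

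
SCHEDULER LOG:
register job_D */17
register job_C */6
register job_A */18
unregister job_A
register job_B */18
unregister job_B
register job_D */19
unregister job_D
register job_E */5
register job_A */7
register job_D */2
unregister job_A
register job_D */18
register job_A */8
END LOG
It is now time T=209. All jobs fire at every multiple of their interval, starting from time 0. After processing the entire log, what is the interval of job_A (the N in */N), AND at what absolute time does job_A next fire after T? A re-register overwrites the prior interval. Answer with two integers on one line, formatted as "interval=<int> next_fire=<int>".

Answer: interval=8 next_fire=216

Derivation:
Op 1: register job_D */17 -> active={job_D:*/17}
Op 2: register job_C */6 -> active={job_C:*/6, job_D:*/17}
Op 3: register job_A */18 -> active={job_A:*/18, job_C:*/6, job_D:*/17}
Op 4: unregister job_A -> active={job_C:*/6, job_D:*/17}
Op 5: register job_B */18 -> active={job_B:*/18, job_C:*/6, job_D:*/17}
Op 6: unregister job_B -> active={job_C:*/6, job_D:*/17}
Op 7: register job_D */19 -> active={job_C:*/6, job_D:*/19}
Op 8: unregister job_D -> active={job_C:*/6}
Op 9: register job_E */5 -> active={job_C:*/6, job_E:*/5}
Op 10: register job_A */7 -> active={job_A:*/7, job_C:*/6, job_E:*/5}
Op 11: register job_D */2 -> active={job_A:*/7, job_C:*/6, job_D:*/2, job_E:*/5}
Op 12: unregister job_A -> active={job_C:*/6, job_D:*/2, job_E:*/5}
Op 13: register job_D */18 -> active={job_C:*/6, job_D:*/18, job_E:*/5}
Op 14: register job_A */8 -> active={job_A:*/8, job_C:*/6, job_D:*/18, job_E:*/5}
Final interval of job_A = 8
Next fire of job_A after T=209: (209//8+1)*8 = 216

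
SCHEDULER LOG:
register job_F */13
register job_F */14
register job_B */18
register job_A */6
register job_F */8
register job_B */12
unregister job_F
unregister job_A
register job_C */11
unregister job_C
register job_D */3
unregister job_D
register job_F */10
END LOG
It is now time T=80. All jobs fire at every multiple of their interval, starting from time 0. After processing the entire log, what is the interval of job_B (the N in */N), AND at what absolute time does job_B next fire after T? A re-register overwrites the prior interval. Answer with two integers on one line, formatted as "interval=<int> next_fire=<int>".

Answer: interval=12 next_fire=84

Derivation:
Op 1: register job_F */13 -> active={job_F:*/13}
Op 2: register job_F */14 -> active={job_F:*/14}
Op 3: register job_B */18 -> active={job_B:*/18, job_F:*/14}
Op 4: register job_A */6 -> active={job_A:*/6, job_B:*/18, job_F:*/14}
Op 5: register job_F */8 -> active={job_A:*/6, job_B:*/18, job_F:*/8}
Op 6: register job_B */12 -> active={job_A:*/6, job_B:*/12, job_F:*/8}
Op 7: unregister job_F -> active={job_A:*/6, job_B:*/12}
Op 8: unregister job_A -> active={job_B:*/12}
Op 9: register job_C */11 -> active={job_B:*/12, job_C:*/11}
Op 10: unregister job_C -> active={job_B:*/12}
Op 11: register job_D */3 -> active={job_B:*/12, job_D:*/3}
Op 12: unregister job_D -> active={job_B:*/12}
Op 13: register job_F */10 -> active={job_B:*/12, job_F:*/10}
Final interval of job_B = 12
Next fire of job_B after T=80: (80//12+1)*12 = 84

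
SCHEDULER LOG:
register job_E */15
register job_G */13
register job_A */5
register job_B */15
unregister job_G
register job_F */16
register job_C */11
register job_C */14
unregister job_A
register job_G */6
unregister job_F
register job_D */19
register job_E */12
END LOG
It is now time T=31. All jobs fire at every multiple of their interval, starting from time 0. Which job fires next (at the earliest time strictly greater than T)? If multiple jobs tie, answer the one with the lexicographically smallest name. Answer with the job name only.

Answer: job_E

Derivation:
Op 1: register job_E */15 -> active={job_E:*/15}
Op 2: register job_G */13 -> active={job_E:*/15, job_G:*/13}
Op 3: register job_A */5 -> active={job_A:*/5, job_E:*/15, job_G:*/13}
Op 4: register job_B */15 -> active={job_A:*/5, job_B:*/15, job_E:*/15, job_G:*/13}
Op 5: unregister job_G -> active={job_A:*/5, job_B:*/15, job_E:*/15}
Op 6: register job_F */16 -> active={job_A:*/5, job_B:*/15, job_E:*/15, job_F:*/16}
Op 7: register job_C */11 -> active={job_A:*/5, job_B:*/15, job_C:*/11, job_E:*/15, job_F:*/16}
Op 8: register job_C */14 -> active={job_A:*/5, job_B:*/15, job_C:*/14, job_E:*/15, job_F:*/16}
Op 9: unregister job_A -> active={job_B:*/15, job_C:*/14, job_E:*/15, job_F:*/16}
Op 10: register job_G */6 -> active={job_B:*/15, job_C:*/14, job_E:*/15, job_F:*/16, job_G:*/6}
Op 11: unregister job_F -> active={job_B:*/15, job_C:*/14, job_E:*/15, job_G:*/6}
Op 12: register job_D */19 -> active={job_B:*/15, job_C:*/14, job_D:*/19, job_E:*/15, job_G:*/6}
Op 13: register job_E */12 -> active={job_B:*/15, job_C:*/14, job_D:*/19, job_E:*/12, job_G:*/6}
  job_B: interval 15, next fire after T=31 is 45
  job_C: interval 14, next fire after T=31 is 42
  job_D: interval 19, next fire after T=31 is 38
  job_E: interval 12, next fire after T=31 is 36
  job_G: interval 6, next fire after T=31 is 36
Earliest = 36, winner (lex tiebreak) = job_E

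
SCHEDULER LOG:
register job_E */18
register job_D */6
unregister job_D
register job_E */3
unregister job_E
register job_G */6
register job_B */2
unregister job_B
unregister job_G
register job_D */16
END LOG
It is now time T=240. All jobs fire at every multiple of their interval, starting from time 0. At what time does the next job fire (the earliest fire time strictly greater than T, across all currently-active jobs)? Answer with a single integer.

Answer: 256

Derivation:
Op 1: register job_E */18 -> active={job_E:*/18}
Op 2: register job_D */6 -> active={job_D:*/6, job_E:*/18}
Op 3: unregister job_D -> active={job_E:*/18}
Op 4: register job_E */3 -> active={job_E:*/3}
Op 5: unregister job_E -> active={}
Op 6: register job_G */6 -> active={job_G:*/6}
Op 7: register job_B */2 -> active={job_B:*/2, job_G:*/6}
Op 8: unregister job_B -> active={job_G:*/6}
Op 9: unregister job_G -> active={}
Op 10: register job_D */16 -> active={job_D:*/16}
  job_D: interval 16, next fire after T=240 is 256
Earliest fire time = 256 (job job_D)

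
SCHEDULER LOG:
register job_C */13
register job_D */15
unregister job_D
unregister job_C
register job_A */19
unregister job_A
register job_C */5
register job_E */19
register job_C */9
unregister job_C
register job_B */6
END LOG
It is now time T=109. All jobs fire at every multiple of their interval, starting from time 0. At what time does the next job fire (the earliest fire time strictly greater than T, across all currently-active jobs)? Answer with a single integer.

Answer: 114

Derivation:
Op 1: register job_C */13 -> active={job_C:*/13}
Op 2: register job_D */15 -> active={job_C:*/13, job_D:*/15}
Op 3: unregister job_D -> active={job_C:*/13}
Op 4: unregister job_C -> active={}
Op 5: register job_A */19 -> active={job_A:*/19}
Op 6: unregister job_A -> active={}
Op 7: register job_C */5 -> active={job_C:*/5}
Op 8: register job_E */19 -> active={job_C:*/5, job_E:*/19}
Op 9: register job_C */9 -> active={job_C:*/9, job_E:*/19}
Op 10: unregister job_C -> active={job_E:*/19}
Op 11: register job_B */6 -> active={job_B:*/6, job_E:*/19}
  job_B: interval 6, next fire after T=109 is 114
  job_E: interval 19, next fire after T=109 is 114
Earliest fire time = 114 (job job_B)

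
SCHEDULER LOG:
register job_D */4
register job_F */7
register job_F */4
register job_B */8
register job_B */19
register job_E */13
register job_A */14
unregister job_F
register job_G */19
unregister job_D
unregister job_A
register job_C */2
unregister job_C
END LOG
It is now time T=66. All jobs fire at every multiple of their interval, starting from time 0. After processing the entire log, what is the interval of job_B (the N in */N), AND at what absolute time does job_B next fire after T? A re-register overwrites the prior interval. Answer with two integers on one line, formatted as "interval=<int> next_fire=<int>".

Op 1: register job_D */4 -> active={job_D:*/4}
Op 2: register job_F */7 -> active={job_D:*/4, job_F:*/7}
Op 3: register job_F */4 -> active={job_D:*/4, job_F:*/4}
Op 4: register job_B */8 -> active={job_B:*/8, job_D:*/4, job_F:*/4}
Op 5: register job_B */19 -> active={job_B:*/19, job_D:*/4, job_F:*/4}
Op 6: register job_E */13 -> active={job_B:*/19, job_D:*/4, job_E:*/13, job_F:*/4}
Op 7: register job_A */14 -> active={job_A:*/14, job_B:*/19, job_D:*/4, job_E:*/13, job_F:*/4}
Op 8: unregister job_F -> active={job_A:*/14, job_B:*/19, job_D:*/4, job_E:*/13}
Op 9: register job_G */19 -> active={job_A:*/14, job_B:*/19, job_D:*/4, job_E:*/13, job_G:*/19}
Op 10: unregister job_D -> active={job_A:*/14, job_B:*/19, job_E:*/13, job_G:*/19}
Op 11: unregister job_A -> active={job_B:*/19, job_E:*/13, job_G:*/19}
Op 12: register job_C */2 -> active={job_B:*/19, job_C:*/2, job_E:*/13, job_G:*/19}
Op 13: unregister job_C -> active={job_B:*/19, job_E:*/13, job_G:*/19}
Final interval of job_B = 19
Next fire of job_B after T=66: (66//19+1)*19 = 76

Answer: interval=19 next_fire=76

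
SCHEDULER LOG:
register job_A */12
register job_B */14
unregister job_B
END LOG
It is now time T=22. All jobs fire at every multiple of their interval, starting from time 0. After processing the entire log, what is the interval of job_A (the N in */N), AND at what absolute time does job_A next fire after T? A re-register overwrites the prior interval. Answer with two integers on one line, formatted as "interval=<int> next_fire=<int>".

Answer: interval=12 next_fire=24

Derivation:
Op 1: register job_A */12 -> active={job_A:*/12}
Op 2: register job_B */14 -> active={job_A:*/12, job_B:*/14}
Op 3: unregister job_B -> active={job_A:*/12}
Final interval of job_A = 12
Next fire of job_A after T=22: (22//12+1)*12 = 24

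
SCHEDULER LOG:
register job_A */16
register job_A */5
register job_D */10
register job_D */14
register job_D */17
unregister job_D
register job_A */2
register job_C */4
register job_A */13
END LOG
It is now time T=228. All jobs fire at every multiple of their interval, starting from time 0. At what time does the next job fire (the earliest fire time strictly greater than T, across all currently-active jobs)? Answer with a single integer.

Op 1: register job_A */16 -> active={job_A:*/16}
Op 2: register job_A */5 -> active={job_A:*/5}
Op 3: register job_D */10 -> active={job_A:*/5, job_D:*/10}
Op 4: register job_D */14 -> active={job_A:*/5, job_D:*/14}
Op 5: register job_D */17 -> active={job_A:*/5, job_D:*/17}
Op 6: unregister job_D -> active={job_A:*/5}
Op 7: register job_A */2 -> active={job_A:*/2}
Op 8: register job_C */4 -> active={job_A:*/2, job_C:*/4}
Op 9: register job_A */13 -> active={job_A:*/13, job_C:*/4}
  job_A: interval 13, next fire after T=228 is 234
  job_C: interval 4, next fire after T=228 is 232
Earliest fire time = 232 (job job_C)

Answer: 232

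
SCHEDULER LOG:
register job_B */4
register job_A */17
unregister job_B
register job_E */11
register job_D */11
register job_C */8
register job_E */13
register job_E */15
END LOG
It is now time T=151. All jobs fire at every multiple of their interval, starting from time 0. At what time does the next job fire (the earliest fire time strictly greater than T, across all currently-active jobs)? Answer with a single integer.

Answer: 152

Derivation:
Op 1: register job_B */4 -> active={job_B:*/4}
Op 2: register job_A */17 -> active={job_A:*/17, job_B:*/4}
Op 3: unregister job_B -> active={job_A:*/17}
Op 4: register job_E */11 -> active={job_A:*/17, job_E:*/11}
Op 5: register job_D */11 -> active={job_A:*/17, job_D:*/11, job_E:*/11}
Op 6: register job_C */8 -> active={job_A:*/17, job_C:*/8, job_D:*/11, job_E:*/11}
Op 7: register job_E */13 -> active={job_A:*/17, job_C:*/8, job_D:*/11, job_E:*/13}
Op 8: register job_E */15 -> active={job_A:*/17, job_C:*/8, job_D:*/11, job_E:*/15}
  job_A: interval 17, next fire after T=151 is 153
  job_C: interval 8, next fire after T=151 is 152
  job_D: interval 11, next fire after T=151 is 154
  job_E: interval 15, next fire after T=151 is 165
Earliest fire time = 152 (job job_C)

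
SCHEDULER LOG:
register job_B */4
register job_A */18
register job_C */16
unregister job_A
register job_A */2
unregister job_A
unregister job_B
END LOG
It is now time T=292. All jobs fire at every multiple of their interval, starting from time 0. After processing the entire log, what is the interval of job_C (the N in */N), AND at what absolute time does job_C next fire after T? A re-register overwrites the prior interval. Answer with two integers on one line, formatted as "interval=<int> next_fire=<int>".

Answer: interval=16 next_fire=304

Derivation:
Op 1: register job_B */4 -> active={job_B:*/4}
Op 2: register job_A */18 -> active={job_A:*/18, job_B:*/4}
Op 3: register job_C */16 -> active={job_A:*/18, job_B:*/4, job_C:*/16}
Op 4: unregister job_A -> active={job_B:*/4, job_C:*/16}
Op 5: register job_A */2 -> active={job_A:*/2, job_B:*/4, job_C:*/16}
Op 6: unregister job_A -> active={job_B:*/4, job_C:*/16}
Op 7: unregister job_B -> active={job_C:*/16}
Final interval of job_C = 16
Next fire of job_C after T=292: (292//16+1)*16 = 304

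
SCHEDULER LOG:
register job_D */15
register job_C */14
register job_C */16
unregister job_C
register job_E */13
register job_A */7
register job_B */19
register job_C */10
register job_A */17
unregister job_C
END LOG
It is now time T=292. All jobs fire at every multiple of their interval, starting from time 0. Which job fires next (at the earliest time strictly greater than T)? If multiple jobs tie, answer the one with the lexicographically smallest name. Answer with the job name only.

Op 1: register job_D */15 -> active={job_D:*/15}
Op 2: register job_C */14 -> active={job_C:*/14, job_D:*/15}
Op 3: register job_C */16 -> active={job_C:*/16, job_D:*/15}
Op 4: unregister job_C -> active={job_D:*/15}
Op 5: register job_E */13 -> active={job_D:*/15, job_E:*/13}
Op 6: register job_A */7 -> active={job_A:*/7, job_D:*/15, job_E:*/13}
Op 7: register job_B */19 -> active={job_A:*/7, job_B:*/19, job_D:*/15, job_E:*/13}
Op 8: register job_C */10 -> active={job_A:*/7, job_B:*/19, job_C:*/10, job_D:*/15, job_E:*/13}
Op 9: register job_A */17 -> active={job_A:*/17, job_B:*/19, job_C:*/10, job_D:*/15, job_E:*/13}
Op 10: unregister job_C -> active={job_A:*/17, job_B:*/19, job_D:*/15, job_E:*/13}
  job_A: interval 17, next fire after T=292 is 306
  job_B: interval 19, next fire after T=292 is 304
  job_D: interval 15, next fire after T=292 is 300
  job_E: interval 13, next fire after T=292 is 299
Earliest = 299, winner (lex tiebreak) = job_E

Answer: job_E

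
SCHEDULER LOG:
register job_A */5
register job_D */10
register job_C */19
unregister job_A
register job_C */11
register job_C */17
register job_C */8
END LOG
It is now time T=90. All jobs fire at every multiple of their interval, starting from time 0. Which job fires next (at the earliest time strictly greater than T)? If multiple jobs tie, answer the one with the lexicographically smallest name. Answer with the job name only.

Op 1: register job_A */5 -> active={job_A:*/5}
Op 2: register job_D */10 -> active={job_A:*/5, job_D:*/10}
Op 3: register job_C */19 -> active={job_A:*/5, job_C:*/19, job_D:*/10}
Op 4: unregister job_A -> active={job_C:*/19, job_D:*/10}
Op 5: register job_C */11 -> active={job_C:*/11, job_D:*/10}
Op 6: register job_C */17 -> active={job_C:*/17, job_D:*/10}
Op 7: register job_C */8 -> active={job_C:*/8, job_D:*/10}
  job_C: interval 8, next fire after T=90 is 96
  job_D: interval 10, next fire after T=90 is 100
Earliest = 96, winner (lex tiebreak) = job_C

Answer: job_C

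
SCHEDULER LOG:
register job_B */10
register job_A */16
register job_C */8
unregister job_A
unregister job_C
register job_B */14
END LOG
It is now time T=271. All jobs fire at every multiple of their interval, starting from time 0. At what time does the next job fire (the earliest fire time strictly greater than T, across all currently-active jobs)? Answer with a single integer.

Answer: 280

Derivation:
Op 1: register job_B */10 -> active={job_B:*/10}
Op 2: register job_A */16 -> active={job_A:*/16, job_B:*/10}
Op 3: register job_C */8 -> active={job_A:*/16, job_B:*/10, job_C:*/8}
Op 4: unregister job_A -> active={job_B:*/10, job_C:*/8}
Op 5: unregister job_C -> active={job_B:*/10}
Op 6: register job_B */14 -> active={job_B:*/14}
  job_B: interval 14, next fire after T=271 is 280
Earliest fire time = 280 (job job_B)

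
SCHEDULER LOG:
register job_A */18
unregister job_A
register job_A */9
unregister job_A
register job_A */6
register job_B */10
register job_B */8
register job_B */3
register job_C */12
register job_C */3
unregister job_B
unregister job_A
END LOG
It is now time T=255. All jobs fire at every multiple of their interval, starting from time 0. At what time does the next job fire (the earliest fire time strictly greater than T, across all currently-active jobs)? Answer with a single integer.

Op 1: register job_A */18 -> active={job_A:*/18}
Op 2: unregister job_A -> active={}
Op 3: register job_A */9 -> active={job_A:*/9}
Op 4: unregister job_A -> active={}
Op 5: register job_A */6 -> active={job_A:*/6}
Op 6: register job_B */10 -> active={job_A:*/6, job_B:*/10}
Op 7: register job_B */8 -> active={job_A:*/6, job_B:*/8}
Op 8: register job_B */3 -> active={job_A:*/6, job_B:*/3}
Op 9: register job_C */12 -> active={job_A:*/6, job_B:*/3, job_C:*/12}
Op 10: register job_C */3 -> active={job_A:*/6, job_B:*/3, job_C:*/3}
Op 11: unregister job_B -> active={job_A:*/6, job_C:*/3}
Op 12: unregister job_A -> active={job_C:*/3}
  job_C: interval 3, next fire after T=255 is 258
Earliest fire time = 258 (job job_C)

Answer: 258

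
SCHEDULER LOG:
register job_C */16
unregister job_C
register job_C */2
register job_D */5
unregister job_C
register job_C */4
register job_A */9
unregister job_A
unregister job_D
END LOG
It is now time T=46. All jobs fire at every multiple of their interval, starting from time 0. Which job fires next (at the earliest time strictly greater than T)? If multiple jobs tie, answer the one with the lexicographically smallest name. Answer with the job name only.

Op 1: register job_C */16 -> active={job_C:*/16}
Op 2: unregister job_C -> active={}
Op 3: register job_C */2 -> active={job_C:*/2}
Op 4: register job_D */5 -> active={job_C:*/2, job_D:*/5}
Op 5: unregister job_C -> active={job_D:*/5}
Op 6: register job_C */4 -> active={job_C:*/4, job_D:*/5}
Op 7: register job_A */9 -> active={job_A:*/9, job_C:*/4, job_D:*/5}
Op 8: unregister job_A -> active={job_C:*/4, job_D:*/5}
Op 9: unregister job_D -> active={job_C:*/4}
  job_C: interval 4, next fire after T=46 is 48
Earliest = 48, winner (lex tiebreak) = job_C

Answer: job_C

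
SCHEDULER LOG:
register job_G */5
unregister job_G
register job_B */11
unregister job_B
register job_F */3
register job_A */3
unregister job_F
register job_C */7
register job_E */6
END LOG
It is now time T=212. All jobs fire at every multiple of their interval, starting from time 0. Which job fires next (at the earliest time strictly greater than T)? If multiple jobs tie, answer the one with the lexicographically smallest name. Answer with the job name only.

Answer: job_A

Derivation:
Op 1: register job_G */5 -> active={job_G:*/5}
Op 2: unregister job_G -> active={}
Op 3: register job_B */11 -> active={job_B:*/11}
Op 4: unregister job_B -> active={}
Op 5: register job_F */3 -> active={job_F:*/3}
Op 6: register job_A */3 -> active={job_A:*/3, job_F:*/3}
Op 7: unregister job_F -> active={job_A:*/3}
Op 8: register job_C */7 -> active={job_A:*/3, job_C:*/7}
Op 9: register job_E */6 -> active={job_A:*/3, job_C:*/7, job_E:*/6}
  job_A: interval 3, next fire after T=212 is 213
  job_C: interval 7, next fire after T=212 is 217
  job_E: interval 6, next fire after T=212 is 216
Earliest = 213, winner (lex tiebreak) = job_A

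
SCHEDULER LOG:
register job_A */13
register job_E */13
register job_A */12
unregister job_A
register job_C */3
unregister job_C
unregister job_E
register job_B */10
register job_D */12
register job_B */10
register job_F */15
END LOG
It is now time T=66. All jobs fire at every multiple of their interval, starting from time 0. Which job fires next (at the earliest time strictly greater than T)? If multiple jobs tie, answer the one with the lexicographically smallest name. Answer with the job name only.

Answer: job_B

Derivation:
Op 1: register job_A */13 -> active={job_A:*/13}
Op 2: register job_E */13 -> active={job_A:*/13, job_E:*/13}
Op 3: register job_A */12 -> active={job_A:*/12, job_E:*/13}
Op 4: unregister job_A -> active={job_E:*/13}
Op 5: register job_C */3 -> active={job_C:*/3, job_E:*/13}
Op 6: unregister job_C -> active={job_E:*/13}
Op 7: unregister job_E -> active={}
Op 8: register job_B */10 -> active={job_B:*/10}
Op 9: register job_D */12 -> active={job_B:*/10, job_D:*/12}
Op 10: register job_B */10 -> active={job_B:*/10, job_D:*/12}
Op 11: register job_F */15 -> active={job_B:*/10, job_D:*/12, job_F:*/15}
  job_B: interval 10, next fire after T=66 is 70
  job_D: interval 12, next fire after T=66 is 72
  job_F: interval 15, next fire after T=66 is 75
Earliest = 70, winner (lex tiebreak) = job_B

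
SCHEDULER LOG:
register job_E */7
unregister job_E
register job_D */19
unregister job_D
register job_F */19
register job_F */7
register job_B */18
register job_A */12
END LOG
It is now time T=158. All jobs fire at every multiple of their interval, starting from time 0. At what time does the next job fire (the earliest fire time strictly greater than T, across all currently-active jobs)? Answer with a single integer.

Op 1: register job_E */7 -> active={job_E:*/7}
Op 2: unregister job_E -> active={}
Op 3: register job_D */19 -> active={job_D:*/19}
Op 4: unregister job_D -> active={}
Op 5: register job_F */19 -> active={job_F:*/19}
Op 6: register job_F */7 -> active={job_F:*/7}
Op 7: register job_B */18 -> active={job_B:*/18, job_F:*/7}
Op 8: register job_A */12 -> active={job_A:*/12, job_B:*/18, job_F:*/7}
  job_A: interval 12, next fire after T=158 is 168
  job_B: interval 18, next fire after T=158 is 162
  job_F: interval 7, next fire after T=158 is 161
Earliest fire time = 161 (job job_F)

Answer: 161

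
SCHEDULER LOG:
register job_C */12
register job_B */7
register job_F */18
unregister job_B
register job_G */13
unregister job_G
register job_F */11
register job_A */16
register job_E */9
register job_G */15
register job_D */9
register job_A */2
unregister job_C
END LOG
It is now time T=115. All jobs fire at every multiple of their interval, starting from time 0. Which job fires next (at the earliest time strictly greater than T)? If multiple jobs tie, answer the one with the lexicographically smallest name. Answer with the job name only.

Op 1: register job_C */12 -> active={job_C:*/12}
Op 2: register job_B */7 -> active={job_B:*/7, job_C:*/12}
Op 3: register job_F */18 -> active={job_B:*/7, job_C:*/12, job_F:*/18}
Op 4: unregister job_B -> active={job_C:*/12, job_F:*/18}
Op 5: register job_G */13 -> active={job_C:*/12, job_F:*/18, job_G:*/13}
Op 6: unregister job_G -> active={job_C:*/12, job_F:*/18}
Op 7: register job_F */11 -> active={job_C:*/12, job_F:*/11}
Op 8: register job_A */16 -> active={job_A:*/16, job_C:*/12, job_F:*/11}
Op 9: register job_E */9 -> active={job_A:*/16, job_C:*/12, job_E:*/9, job_F:*/11}
Op 10: register job_G */15 -> active={job_A:*/16, job_C:*/12, job_E:*/9, job_F:*/11, job_G:*/15}
Op 11: register job_D */9 -> active={job_A:*/16, job_C:*/12, job_D:*/9, job_E:*/9, job_F:*/11, job_G:*/15}
Op 12: register job_A */2 -> active={job_A:*/2, job_C:*/12, job_D:*/9, job_E:*/9, job_F:*/11, job_G:*/15}
Op 13: unregister job_C -> active={job_A:*/2, job_D:*/9, job_E:*/9, job_F:*/11, job_G:*/15}
  job_A: interval 2, next fire after T=115 is 116
  job_D: interval 9, next fire after T=115 is 117
  job_E: interval 9, next fire after T=115 is 117
  job_F: interval 11, next fire after T=115 is 121
  job_G: interval 15, next fire after T=115 is 120
Earliest = 116, winner (lex tiebreak) = job_A

Answer: job_A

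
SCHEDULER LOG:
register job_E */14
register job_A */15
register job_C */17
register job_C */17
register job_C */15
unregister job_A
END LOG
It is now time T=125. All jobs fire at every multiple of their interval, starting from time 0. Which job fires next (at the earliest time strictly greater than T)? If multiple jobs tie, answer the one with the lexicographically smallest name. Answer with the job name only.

Answer: job_E

Derivation:
Op 1: register job_E */14 -> active={job_E:*/14}
Op 2: register job_A */15 -> active={job_A:*/15, job_E:*/14}
Op 3: register job_C */17 -> active={job_A:*/15, job_C:*/17, job_E:*/14}
Op 4: register job_C */17 -> active={job_A:*/15, job_C:*/17, job_E:*/14}
Op 5: register job_C */15 -> active={job_A:*/15, job_C:*/15, job_E:*/14}
Op 6: unregister job_A -> active={job_C:*/15, job_E:*/14}
  job_C: interval 15, next fire after T=125 is 135
  job_E: interval 14, next fire after T=125 is 126
Earliest = 126, winner (lex tiebreak) = job_E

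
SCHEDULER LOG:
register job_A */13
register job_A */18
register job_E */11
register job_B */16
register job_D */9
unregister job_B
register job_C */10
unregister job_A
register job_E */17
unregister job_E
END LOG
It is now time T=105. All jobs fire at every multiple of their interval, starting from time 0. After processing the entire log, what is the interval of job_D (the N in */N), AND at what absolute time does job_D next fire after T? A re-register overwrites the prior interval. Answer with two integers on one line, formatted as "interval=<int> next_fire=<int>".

Op 1: register job_A */13 -> active={job_A:*/13}
Op 2: register job_A */18 -> active={job_A:*/18}
Op 3: register job_E */11 -> active={job_A:*/18, job_E:*/11}
Op 4: register job_B */16 -> active={job_A:*/18, job_B:*/16, job_E:*/11}
Op 5: register job_D */9 -> active={job_A:*/18, job_B:*/16, job_D:*/9, job_E:*/11}
Op 6: unregister job_B -> active={job_A:*/18, job_D:*/9, job_E:*/11}
Op 7: register job_C */10 -> active={job_A:*/18, job_C:*/10, job_D:*/9, job_E:*/11}
Op 8: unregister job_A -> active={job_C:*/10, job_D:*/9, job_E:*/11}
Op 9: register job_E */17 -> active={job_C:*/10, job_D:*/9, job_E:*/17}
Op 10: unregister job_E -> active={job_C:*/10, job_D:*/9}
Final interval of job_D = 9
Next fire of job_D after T=105: (105//9+1)*9 = 108

Answer: interval=9 next_fire=108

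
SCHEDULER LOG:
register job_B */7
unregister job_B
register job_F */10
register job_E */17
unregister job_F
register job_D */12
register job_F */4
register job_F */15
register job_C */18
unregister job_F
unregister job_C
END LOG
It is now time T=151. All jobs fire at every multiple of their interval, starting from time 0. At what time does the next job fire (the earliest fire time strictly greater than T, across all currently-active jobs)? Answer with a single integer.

Op 1: register job_B */7 -> active={job_B:*/7}
Op 2: unregister job_B -> active={}
Op 3: register job_F */10 -> active={job_F:*/10}
Op 4: register job_E */17 -> active={job_E:*/17, job_F:*/10}
Op 5: unregister job_F -> active={job_E:*/17}
Op 6: register job_D */12 -> active={job_D:*/12, job_E:*/17}
Op 7: register job_F */4 -> active={job_D:*/12, job_E:*/17, job_F:*/4}
Op 8: register job_F */15 -> active={job_D:*/12, job_E:*/17, job_F:*/15}
Op 9: register job_C */18 -> active={job_C:*/18, job_D:*/12, job_E:*/17, job_F:*/15}
Op 10: unregister job_F -> active={job_C:*/18, job_D:*/12, job_E:*/17}
Op 11: unregister job_C -> active={job_D:*/12, job_E:*/17}
  job_D: interval 12, next fire after T=151 is 156
  job_E: interval 17, next fire after T=151 is 153
Earliest fire time = 153 (job job_E)

Answer: 153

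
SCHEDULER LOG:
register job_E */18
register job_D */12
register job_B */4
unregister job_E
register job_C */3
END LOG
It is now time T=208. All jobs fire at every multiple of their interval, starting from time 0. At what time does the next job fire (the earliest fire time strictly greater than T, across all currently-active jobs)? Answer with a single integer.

Answer: 210

Derivation:
Op 1: register job_E */18 -> active={job_E:*/18}
Op 2: register job_D */12 -> active={job_D:*/12, job_E:*/18}
Op 3: register job_B */4 -> active={job_B:*/4, job_D:*/12, job_E:*/18}
Op 4: unregister job_E -> active={job_B:*/4, job_D:*/12}
Op 5: register job_C */3 -> active={job_B:*/4, job_C:*/3, job_D:*/12}
  job_B: interval 4, next fire after T=208 is 212
  job_C: interval 3, next fire after T=208 is 210
  job_D: interval 12, next fire after T=208 is 216
Earliest fire time = 210 (job job_C)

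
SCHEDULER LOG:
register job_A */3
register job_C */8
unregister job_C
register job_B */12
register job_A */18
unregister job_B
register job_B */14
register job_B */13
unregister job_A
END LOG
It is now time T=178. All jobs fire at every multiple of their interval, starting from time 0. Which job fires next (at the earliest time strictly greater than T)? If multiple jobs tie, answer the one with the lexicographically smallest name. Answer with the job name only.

Answer: job_B

Derivation:
Op 1: register job_A */3 -> active={job_A:*/3}
Op 2: register job_C */8 -> active={job_A:*/3, job_C:*/8}
Op 3: unregister job_C -> active={job_A:*/3}
Op 4: register job_B */12 -> active={job_A:*/3, job_B:*/12}
Op 5: register job_A */18 -> active={job_A:*/18, job_B:*/12}
Op 6: unregister job_B -> active={job_A:*/18}
Op 7: register job_B */14 -> active={job_A:*/18, job_B:*/14}
Op 8: register job_B */13 -> active={job_A:*/18, job_B:*/13}
Op 9: unregister job_A -> active={job_B:*/13}
  job_B: interval 13, next fire after T=178 is 182
Earliest = 182, winner (lex tiebreak) = job_B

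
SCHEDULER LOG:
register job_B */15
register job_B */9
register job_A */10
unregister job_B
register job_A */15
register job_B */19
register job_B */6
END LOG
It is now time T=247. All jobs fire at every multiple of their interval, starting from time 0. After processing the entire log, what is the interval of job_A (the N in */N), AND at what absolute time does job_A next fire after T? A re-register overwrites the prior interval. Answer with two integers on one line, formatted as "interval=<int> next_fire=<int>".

Op 1: register job_B */15 -> active={job_B:*/15}
Op 2: register job_B */9 -> active={job_B:*/9}
Op 3: register job_A */10 -> active={job_A:*/10, job_B:*/9}
Op 4: unregister job_B -> active={job_A:*/10}
Op 5: register job_A */15 -> active={job_A:*/15}
Op 6: register job_B */19 -> active={job_A:*/15, job_B:*/19}
Op 7: register job_B */6 -> active={job_A:*/15, job_B:*/6}
Final interval of job_A = 15
Next fire of job_A after T=247: (247//15+1)*15 = 255

Answer: interval=15 next_fire=255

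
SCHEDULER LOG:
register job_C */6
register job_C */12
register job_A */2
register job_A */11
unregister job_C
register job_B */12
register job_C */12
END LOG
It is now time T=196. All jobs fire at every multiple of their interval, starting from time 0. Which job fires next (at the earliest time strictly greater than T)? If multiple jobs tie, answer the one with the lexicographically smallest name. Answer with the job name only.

Op 1: register job_C */6 -> active={job_C:*/6}
Op 2: register job_C */12 -> active={job_C:*/12}
Op 3: register job_A */2 -> active={job_A:*/2, job_C:*/12}
Op 4: register job_A */11 -> active={job_A:*/11, job_C:*/12}
Op 5: unregister job_C -> active={job_A:*/11}
Op 6: register job_B */12 -> active={job_A:*/11, job_B:*/12}
Op 7: register job_C */12 -> active={job_A:*/11, job_B:*/12, job_C:*/12}
  job_A: interval 11, next fire after T=196 is 198
  job_B: interval 12, next fire after T=196 is 204
  job_C: interval 12, next fire after T=196 is 204
Earliest = 198, winner (lex tiebreak) = job_A

Answer: job_A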